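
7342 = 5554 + 1788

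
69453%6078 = 2595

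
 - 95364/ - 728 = 23841/182 = 130.99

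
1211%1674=1211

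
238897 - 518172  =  - 279275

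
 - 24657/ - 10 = 2465 + 7/10 = 2465.70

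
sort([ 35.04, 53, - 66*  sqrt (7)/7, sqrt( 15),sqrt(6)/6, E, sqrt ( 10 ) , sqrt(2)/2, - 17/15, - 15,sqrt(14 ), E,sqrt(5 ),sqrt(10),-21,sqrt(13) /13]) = [ -66*sqrt( 7) /7, - 21,-15,-17/15, sqrt( 13)/13,sqrt(6)/6,sqrt( 2 )/2, sqrt (5),E,E,sqrt ( 10), sqrt(10),sqrt( 14 ), sqrt(15 ), 35.04,  53 ] 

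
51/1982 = 51/1982 = 0.03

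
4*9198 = 36792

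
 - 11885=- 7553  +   - 4332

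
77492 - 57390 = 20102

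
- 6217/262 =-24 + 71/262=-23.73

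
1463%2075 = 1463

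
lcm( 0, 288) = 0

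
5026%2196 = 634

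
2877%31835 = 2877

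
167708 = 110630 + 57078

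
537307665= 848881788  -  311574123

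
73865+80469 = 154334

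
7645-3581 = 4064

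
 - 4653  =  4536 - 9189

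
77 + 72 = 149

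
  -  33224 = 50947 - 84171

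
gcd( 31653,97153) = 1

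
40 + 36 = 76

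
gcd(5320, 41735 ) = 5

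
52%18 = 16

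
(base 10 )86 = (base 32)2M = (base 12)72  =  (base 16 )56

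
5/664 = 5/664 = 0.01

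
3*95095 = 285285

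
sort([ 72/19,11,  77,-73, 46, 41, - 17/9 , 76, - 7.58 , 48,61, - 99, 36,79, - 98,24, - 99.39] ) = [ - 99.39,  -  99, - 98, - 73, - 7.58, - 17/9, 72/19,  11,24, 36, 41 , 46, 48, 61, 76,  77,  79] 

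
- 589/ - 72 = 589/72= 8.18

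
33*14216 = 469128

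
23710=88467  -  64757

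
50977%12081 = 2653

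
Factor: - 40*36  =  -1440 = - 2^5 * 3^2*5^1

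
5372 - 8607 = - 3235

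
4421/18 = 4421/18 =245.61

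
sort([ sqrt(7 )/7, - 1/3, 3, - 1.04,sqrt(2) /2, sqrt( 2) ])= [ - 1.04,-1/3, sqrt( 7) /7, sqrt( 2) /2,sqrt(2 ), 3] 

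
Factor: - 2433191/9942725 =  - 5^( - 2 )*13^( - 1)* 101^1*24091^1*30593^ ( - 1 ) 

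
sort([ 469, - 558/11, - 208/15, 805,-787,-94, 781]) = [ - 787, - 94 , - 558/11, - 208/15, 469, 781,  805 ]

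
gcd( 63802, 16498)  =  146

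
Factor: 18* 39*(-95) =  - 66690 = - 2^1*3^3*5^1*13^1*19^1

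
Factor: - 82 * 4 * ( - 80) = 2^7*5^1 * 41^1 =26240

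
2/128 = 1/64 =0.02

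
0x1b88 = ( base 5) 211143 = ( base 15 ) 214D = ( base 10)7048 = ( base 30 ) 7os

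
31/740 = 31/740 = 0.04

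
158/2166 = 79/1083= 0.07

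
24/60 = 2/5 = 0.40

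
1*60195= 60195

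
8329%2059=93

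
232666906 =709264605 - 476597699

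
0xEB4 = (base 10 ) 3764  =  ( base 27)54B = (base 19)a82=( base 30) 45e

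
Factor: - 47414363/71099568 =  - 2^(-4 )*3^(- 2 )* 493747^(- 1) * 47414363^1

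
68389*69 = 4718841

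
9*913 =8217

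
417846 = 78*5357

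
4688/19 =246 + 14/19 = 246.74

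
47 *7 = 329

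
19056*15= 285840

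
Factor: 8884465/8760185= 7^(-1) * 17^(-1)*73^1 * 101^1*241^1*14723^ ( - 1 )=1776893/1752037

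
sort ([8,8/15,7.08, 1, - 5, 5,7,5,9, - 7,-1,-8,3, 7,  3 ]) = [-8, - 7,-5, - 1, 8/15, 1,3,3,5,5,7,7,7.08,8,9]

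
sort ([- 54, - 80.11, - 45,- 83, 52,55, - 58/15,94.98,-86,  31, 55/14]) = [- 86, - 83 , -80.11, - 54, - 45, - 58/15,55/14,31, 52,55, 94.98 ] 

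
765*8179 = 6256935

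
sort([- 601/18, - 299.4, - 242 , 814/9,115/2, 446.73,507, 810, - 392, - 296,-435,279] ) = [ - 435, - 392, - 299.4, - 296, - 242, - 601/18, 115/2, 814/9, 279, 446.73, 507, 810]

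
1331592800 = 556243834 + 775348966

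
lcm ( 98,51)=4998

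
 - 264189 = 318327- 582516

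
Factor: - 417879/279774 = - 2^( - 1)*7^1 * 67^1*157^ (-1) = - 469/314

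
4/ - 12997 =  -1 + 12993/12997 = -  0.00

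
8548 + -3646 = 4902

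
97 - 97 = 0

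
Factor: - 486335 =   -  5^1*23^1*4229^1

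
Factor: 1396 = 2^2*349^1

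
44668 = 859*52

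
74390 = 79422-5032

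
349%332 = 17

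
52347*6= 314082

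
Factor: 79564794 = 2^1*3^1 * 17^1*780047^1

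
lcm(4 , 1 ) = 4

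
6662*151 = 1005962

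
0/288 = 0 = 0.00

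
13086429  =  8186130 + 4900299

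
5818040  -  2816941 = 3001099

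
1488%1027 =461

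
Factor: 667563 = 3^1*13^1*17117^1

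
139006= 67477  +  71529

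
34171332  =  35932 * 951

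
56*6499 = 363944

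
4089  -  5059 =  - 970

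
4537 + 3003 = 7540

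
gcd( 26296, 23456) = 8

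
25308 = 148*171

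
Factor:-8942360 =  - 2^3 * 5^1*7^1*109^1*293^1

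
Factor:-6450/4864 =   -  3225/2432 = -2^(-7)*3^1*5^2 * 19^( - 1) *43^1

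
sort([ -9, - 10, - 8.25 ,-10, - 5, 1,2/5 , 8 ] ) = [ - 10,  -  10, - 9, - 8.25, - 5, 2/5, 1,8] 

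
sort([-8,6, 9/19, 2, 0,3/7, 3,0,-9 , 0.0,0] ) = [ -9,- 8,0, 0,0.0 , 0, 3/7, 9/19, 2, 3,6] 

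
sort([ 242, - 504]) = [ -504, 242]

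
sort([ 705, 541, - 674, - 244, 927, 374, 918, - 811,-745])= [-811,- 745,-674,  -  244, 374,541,705, 918, 927]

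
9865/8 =9865/8 = 1233.12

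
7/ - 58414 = -7/58414  =  -0.00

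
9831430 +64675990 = 74507420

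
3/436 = 3/436=0.01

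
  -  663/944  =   - 1 + 281/944=- 0.70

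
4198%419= 8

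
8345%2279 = 1508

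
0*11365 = 0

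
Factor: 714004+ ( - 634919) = 5^1*15817^1 = 79085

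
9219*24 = 221256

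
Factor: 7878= 2^1*3^1*13^1*101^1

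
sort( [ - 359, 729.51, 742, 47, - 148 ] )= [-359,- 148, 47, 729.51,742]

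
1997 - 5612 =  - 3615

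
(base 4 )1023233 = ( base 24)89N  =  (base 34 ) 46j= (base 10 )4847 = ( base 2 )1001011101111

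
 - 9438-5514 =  - 14952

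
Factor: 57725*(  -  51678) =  - 2983112550 = -2^1*3^4 *5^2*11^1*29^1 * 2309^1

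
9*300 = 2700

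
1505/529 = 2 + 447/529 = 2.84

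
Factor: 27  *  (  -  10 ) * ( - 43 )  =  11610 = 2^1*3^3*5^1*43^1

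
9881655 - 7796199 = 2085456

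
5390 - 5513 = - 123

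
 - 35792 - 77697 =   -  113489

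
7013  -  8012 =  - 999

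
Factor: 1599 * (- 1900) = -3038100 = -2^2*3^1 * 5^2*13^1  *  19^1*41^1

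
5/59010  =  1/11802= 0.00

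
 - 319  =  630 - 949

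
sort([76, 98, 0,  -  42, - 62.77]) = [- 62.77,-42,0, 76, 98]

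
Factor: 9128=2^3*7^1 * 163^1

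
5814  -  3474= 2340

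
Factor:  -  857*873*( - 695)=3^2*5^1*97^1*  139^1*857^1 = 519971895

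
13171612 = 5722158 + 7449454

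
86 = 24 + 62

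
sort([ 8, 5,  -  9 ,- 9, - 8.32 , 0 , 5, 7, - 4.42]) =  [-9,-9,  -  8.32 ,-4.42,  0,5, 5 , 7, 8]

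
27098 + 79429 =106527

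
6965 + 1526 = 8491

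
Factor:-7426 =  - 2^1 * 47^1*79^1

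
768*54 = 41472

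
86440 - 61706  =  24734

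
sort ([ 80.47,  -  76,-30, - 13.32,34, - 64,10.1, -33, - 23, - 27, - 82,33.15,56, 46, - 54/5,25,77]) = [ - 82, - 76, - 64, - 33, - 30, - 27, - 23, -13.32, - 54/5, 10.1, 25, 33.15,34, 46, 56, 77,80.47] 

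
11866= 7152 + 4714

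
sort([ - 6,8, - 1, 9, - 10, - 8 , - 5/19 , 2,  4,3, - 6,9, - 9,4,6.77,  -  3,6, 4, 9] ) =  [ - 10,  -  9,-8, - 6, - 6,-3, - 1, - 5/19,2,3, 4,  4, 4,6,6.77,8, 9,  9,9]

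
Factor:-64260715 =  - 5^1*12852143^1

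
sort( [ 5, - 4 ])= [-4, 5] 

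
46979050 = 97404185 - 50425135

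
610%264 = 82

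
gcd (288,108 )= 36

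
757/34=22 + 9/34 = 22.26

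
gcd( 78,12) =6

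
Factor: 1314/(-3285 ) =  - 2^1 * 5^( - 1 ) = - 2/5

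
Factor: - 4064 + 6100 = 2036 = 2^2*509^1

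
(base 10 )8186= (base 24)e52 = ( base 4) 1333322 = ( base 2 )1111111111010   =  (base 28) ACA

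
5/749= 5/749 =0.01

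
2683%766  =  385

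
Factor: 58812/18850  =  2^1*3^1*5^ ( - 2)*13^1 = 78/25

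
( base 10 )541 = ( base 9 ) 661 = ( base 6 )2301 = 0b1000011101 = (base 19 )199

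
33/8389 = 33/8389= 0.00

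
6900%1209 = 855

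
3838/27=3838/27  =  142.15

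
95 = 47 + 48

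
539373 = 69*7817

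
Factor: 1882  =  2^1*941^1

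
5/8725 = 1/1745 = 0.00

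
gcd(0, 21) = 21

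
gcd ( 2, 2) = 2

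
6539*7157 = 46799623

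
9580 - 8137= 1443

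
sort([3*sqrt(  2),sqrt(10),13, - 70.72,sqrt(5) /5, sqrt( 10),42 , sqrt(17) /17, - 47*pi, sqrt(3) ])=[- 47*pi, - 70.72,sqrt( 17 ) /17, sqrt(5)/5,  sqrt(3 ),sqrt ( 10 ), sqrt(10),3*sqrt(2), 13,  42 ]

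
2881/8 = 2881/8 = 360.12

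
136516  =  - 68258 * (  -  2)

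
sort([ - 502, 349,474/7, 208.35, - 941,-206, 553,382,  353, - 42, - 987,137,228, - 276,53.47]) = [  -  987, - 941,-502, - 276, - 206, - 42,53.47, 474/7,137,208.35,228, 349,353,382,553] 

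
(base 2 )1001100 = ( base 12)64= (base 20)3g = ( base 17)48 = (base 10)76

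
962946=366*2631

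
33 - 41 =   -  8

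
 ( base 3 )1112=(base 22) 1J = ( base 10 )41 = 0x29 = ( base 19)23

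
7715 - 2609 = 5106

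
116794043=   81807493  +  34986550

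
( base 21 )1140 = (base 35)7YL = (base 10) 9786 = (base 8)23072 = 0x263A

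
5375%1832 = 1711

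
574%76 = 42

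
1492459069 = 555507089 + 936951980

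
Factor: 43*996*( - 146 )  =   - 6252888 =- 2^3*3^1*43^1*73^1*83^1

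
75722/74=1023+10/37 = 1023.27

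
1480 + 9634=11114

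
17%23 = 17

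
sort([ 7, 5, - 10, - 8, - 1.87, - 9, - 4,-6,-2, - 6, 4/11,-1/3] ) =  [-10 , - 9,  -  8,  -  6, - 6, - 4, - 2 ,  -  1.87, -1/3 , 4/11, 5,7 ] 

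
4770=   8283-3513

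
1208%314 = 266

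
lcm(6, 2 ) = 6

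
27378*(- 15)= -410670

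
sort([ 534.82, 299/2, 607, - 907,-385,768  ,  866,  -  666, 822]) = [ - 907,  -  666,  -  385, 299/2, 534.82,607,768,822, 866]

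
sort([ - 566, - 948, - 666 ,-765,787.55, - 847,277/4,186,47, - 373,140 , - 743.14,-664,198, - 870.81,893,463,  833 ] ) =[ - 948 , - 870.81, - 847 ,  -  765, - 743.14, - 666, - 664,- 566, -373 , 47,277/4, 140,186, 198,  463, 787.55, 833,893]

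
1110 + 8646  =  9756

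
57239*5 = 286195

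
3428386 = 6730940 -3302554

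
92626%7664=658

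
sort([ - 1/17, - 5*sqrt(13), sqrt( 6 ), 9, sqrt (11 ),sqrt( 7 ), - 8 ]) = [-5*sqrt( 13),-8, - 1/17, sqrt (6 ),sqrt( 7),sqrt( 11),9]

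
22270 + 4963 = 27233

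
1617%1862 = 1617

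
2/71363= 2/71363 = 0.00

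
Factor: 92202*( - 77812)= - 2^3*3^1*7^2*11^2*127^1*397^1 = -7174422024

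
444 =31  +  413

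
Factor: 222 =2^1*3^1*37^1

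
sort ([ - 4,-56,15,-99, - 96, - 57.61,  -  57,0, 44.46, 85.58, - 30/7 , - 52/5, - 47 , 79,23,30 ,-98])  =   [-99,  -  98, - 96,  -  57.61, - 57,-56, - 47,-52/5,-30/7, - 4,0 , 15,23, 30,44.46,79 , 85.58]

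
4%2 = 0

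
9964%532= 388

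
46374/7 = 46374/7 = 6624.86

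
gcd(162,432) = 54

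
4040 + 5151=9191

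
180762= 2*90381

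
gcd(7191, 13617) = 153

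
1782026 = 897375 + 884651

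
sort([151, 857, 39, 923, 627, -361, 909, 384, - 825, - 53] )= [ - 825, - 361, - 53, 39, 151, 384, 627, 857, 909, 923] 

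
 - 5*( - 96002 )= 480010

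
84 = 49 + 35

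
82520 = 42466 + 40054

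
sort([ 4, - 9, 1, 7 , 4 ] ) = [ - 9, 1,4, 4,7 ] 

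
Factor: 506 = 2^1*11^1*23^1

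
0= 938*0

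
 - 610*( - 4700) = 2867000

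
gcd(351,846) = 9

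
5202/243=21+11/27 = 21.41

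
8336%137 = 116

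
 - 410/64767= - 410/64767= -  0.01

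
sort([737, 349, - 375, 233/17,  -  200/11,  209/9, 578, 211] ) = [  -  375, - 200/11, 233/17, 209/9, 211, 349, 578, 737] 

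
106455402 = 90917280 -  - 15538122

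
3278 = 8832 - 5554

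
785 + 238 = 1023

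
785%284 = 217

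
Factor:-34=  - 2^1 * 17^1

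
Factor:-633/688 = -2^( - 4 )*3^1*43^(- 1)*211^1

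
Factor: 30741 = 3^1*10247^1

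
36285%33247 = 3038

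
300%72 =12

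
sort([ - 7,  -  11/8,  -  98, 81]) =[ - 98, - 7,-11/8, 81 ]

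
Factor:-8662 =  -2^1*61^1*71^1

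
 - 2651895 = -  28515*93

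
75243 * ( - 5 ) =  - 376215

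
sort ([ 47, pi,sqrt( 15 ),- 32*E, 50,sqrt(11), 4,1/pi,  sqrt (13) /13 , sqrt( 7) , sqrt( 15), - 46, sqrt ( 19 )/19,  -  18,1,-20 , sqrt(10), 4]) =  [ - 32*E,  -  46, - 20, - 18 , sqrt( 19) /19 , sqrt( 13) /13,1/pi,1,  sqrt(7 ),  pi,sqrt( 10),sqrt (11 ),sqrt( 15),sqrt( 15), 4 , 4,47,50]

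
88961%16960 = 4161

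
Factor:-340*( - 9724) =2^4*5^1* 11^1 * 13^1 *17^2  =  3306160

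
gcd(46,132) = 2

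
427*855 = 365085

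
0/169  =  0 =0.00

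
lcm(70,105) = 210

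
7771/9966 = 7771/9966= 0.78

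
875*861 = 753375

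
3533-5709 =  - 2176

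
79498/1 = 79498 = 79498.00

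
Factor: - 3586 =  - 2^1*11^1*163^1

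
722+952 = 1674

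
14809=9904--4905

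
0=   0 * 72942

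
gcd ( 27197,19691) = 1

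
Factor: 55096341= 3^1 * 449^1 * 40903^1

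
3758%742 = 48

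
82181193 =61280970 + 20900223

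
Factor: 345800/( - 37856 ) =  - 475/52 = - 2^(-2 ) * 5^2*13^( - 1 ) * 19^1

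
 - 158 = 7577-7735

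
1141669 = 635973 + 505696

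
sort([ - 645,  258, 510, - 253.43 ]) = [ - 645,  -  253.43, 258, 510] 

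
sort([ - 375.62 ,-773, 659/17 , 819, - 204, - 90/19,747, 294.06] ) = [ - 773 , - 375.62, - 204, - 90/19, 659/17, 294.06, 747, 819 ]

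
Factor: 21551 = 23^1 * 937^1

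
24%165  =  24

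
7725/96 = 80 + 15/32=80.47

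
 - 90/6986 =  -45/3493 = - 0.01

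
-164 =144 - 308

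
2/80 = 1/40 = 0.03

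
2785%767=484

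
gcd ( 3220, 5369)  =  7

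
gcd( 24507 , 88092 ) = 9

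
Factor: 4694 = 2^1 *2347^1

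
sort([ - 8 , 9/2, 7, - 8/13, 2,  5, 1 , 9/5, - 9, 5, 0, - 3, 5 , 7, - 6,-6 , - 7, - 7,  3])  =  [ - 9, - 8, - 7, - 7,  -  6, - 6, - 3, - 8/13, 0, 1 , 9/5, 2, 3 , 9/2, 5, 5, 5,7, 7 ] 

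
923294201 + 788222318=1711516519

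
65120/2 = 32560= 32560.00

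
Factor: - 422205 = -3^1*5^1 * 7^1*4021^1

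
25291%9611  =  6069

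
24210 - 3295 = 20915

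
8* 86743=693944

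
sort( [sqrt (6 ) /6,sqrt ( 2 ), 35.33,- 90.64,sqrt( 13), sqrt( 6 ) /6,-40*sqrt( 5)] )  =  [  -  90.64, - 40*sqrt(5),sqrt(6 ) /6,sqrt( 6 ) /6,  sqrt ( 2),sqrt(  13 ), 35.33]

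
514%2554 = 514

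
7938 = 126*63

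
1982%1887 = 95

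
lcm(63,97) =6111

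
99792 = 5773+94019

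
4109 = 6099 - 1990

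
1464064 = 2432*602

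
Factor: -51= -3^1 * 17^1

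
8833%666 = 175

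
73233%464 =385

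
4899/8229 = 1633/2743= 0.60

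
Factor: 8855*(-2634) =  - 23324070 = - 2^1*3^1 * 5^1*7^1*11^1*23^1*439^1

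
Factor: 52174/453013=2^1*11^( - 1 )*19^1*1373^1*41183^(  -  1)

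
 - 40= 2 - 42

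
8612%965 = 892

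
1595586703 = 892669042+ 702917661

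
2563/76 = 2563/76 = 33.72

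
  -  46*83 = - 3818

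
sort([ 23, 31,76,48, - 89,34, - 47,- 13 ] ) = [ - 89, - 47, - 13,23,31,34,48, 76]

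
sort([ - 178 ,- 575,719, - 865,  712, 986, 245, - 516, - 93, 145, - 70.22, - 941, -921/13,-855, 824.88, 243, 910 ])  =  [ - 941, - 865, - 855, - 575, - 516, - 178, - 93, - 921/13,  -  70.22, 145,  243,245, 712, 719, 824.88,  910,986 ] 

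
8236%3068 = 2100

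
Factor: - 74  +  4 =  - 2^1*5^1*7^1=- 70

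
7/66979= 7/66979= 0.00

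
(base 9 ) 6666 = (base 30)5E0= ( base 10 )4920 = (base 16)1338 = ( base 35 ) 40k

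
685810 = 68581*10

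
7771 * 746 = 5797166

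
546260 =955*572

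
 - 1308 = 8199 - 9507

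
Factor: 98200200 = 2^3 *3^1*5^2*7^1*103^1* 227^1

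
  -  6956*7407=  - 51523092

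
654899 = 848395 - 193496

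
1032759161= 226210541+806548620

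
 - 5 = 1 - 6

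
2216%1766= 450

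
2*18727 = 37454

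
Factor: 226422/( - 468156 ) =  - 2^ ( - 1)*3^2*7^1 * 13^( - 1 )*599^1*3001^( -1)  =  - 37737/78026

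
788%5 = 3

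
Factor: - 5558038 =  - 2^1* 359^1*7741^1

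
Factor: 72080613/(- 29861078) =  - 2^ ( - 1 )*3^2*11^1*13^ ( - 1) * 17^( - 1)*67559^(- 1 )*728087^1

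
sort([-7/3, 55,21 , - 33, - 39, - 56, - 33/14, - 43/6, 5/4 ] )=[-56, - 39, - 33, - 43/6, - 33/14, - 7/3, 5/4, 21, 55 ] 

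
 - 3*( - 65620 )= 196860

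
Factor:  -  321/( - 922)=2^( - 1)*3^1*107^1* 461^ (-1)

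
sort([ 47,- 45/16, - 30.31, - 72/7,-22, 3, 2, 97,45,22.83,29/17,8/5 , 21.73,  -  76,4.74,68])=[ - 76, - 30.31,-22, - 72/7, - 45/16,8/5,  29/17,2,3,4.74,  21.73,22.83,45, 47,68, 97 ] 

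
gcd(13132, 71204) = 28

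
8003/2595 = 8003/2595= 3.08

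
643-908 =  - 265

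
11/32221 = 11/32221 = 0.00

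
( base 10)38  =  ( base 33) 15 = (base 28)1A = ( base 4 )212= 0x26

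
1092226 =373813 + 718413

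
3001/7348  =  3001/7348 = 0.41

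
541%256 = 29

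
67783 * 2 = 135566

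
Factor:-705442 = -2^1*37^1*9533^1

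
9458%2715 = 1313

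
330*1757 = 579810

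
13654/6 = 2275 + 2/3 = 2275.67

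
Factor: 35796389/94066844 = 2^( - 2)*3847^( - 1) * 6113^ ( - 1 )*35796389^1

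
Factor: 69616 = 2^4* 19^1 * 229^1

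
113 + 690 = 803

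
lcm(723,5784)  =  5784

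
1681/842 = 1681/842 = 2.00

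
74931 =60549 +14382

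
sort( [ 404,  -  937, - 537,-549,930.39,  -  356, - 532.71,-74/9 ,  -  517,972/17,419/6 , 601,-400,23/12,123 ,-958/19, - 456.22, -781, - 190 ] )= [ - 937,-781, - 549, -537, - 532.71, - 517, - 456.22, - 400 , - 356, -190,-958/19,-74/9,  23/12 , 972/17 , 419/6, 123, 404, 601,930.39 ] 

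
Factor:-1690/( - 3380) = 1/2  =  2^ ( - 1) 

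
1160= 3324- 2164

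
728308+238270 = 966578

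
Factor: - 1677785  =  -5^1*335557^1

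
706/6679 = 706/6679 = 0.11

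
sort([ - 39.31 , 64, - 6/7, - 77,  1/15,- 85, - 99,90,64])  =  [- 99,- 85, - 77, - 39.31, - 6/7, 1/15,64,64, 90]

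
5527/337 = 16+135/337 = 16.40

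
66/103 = 66/103 = 0.64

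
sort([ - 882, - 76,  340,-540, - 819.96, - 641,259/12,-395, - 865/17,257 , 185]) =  [-882, - 819.96, - 641, - 540, - 395,-76,- 865/17, 259/12,185,257,340 ] 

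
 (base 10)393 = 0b110001001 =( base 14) 201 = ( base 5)3033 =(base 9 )476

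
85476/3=28492= 28492.00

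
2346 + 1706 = 4052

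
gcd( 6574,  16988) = 2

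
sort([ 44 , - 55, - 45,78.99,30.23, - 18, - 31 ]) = [-55, - 45,-31, - 18, 30.23,44,78.99]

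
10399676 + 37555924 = 47955600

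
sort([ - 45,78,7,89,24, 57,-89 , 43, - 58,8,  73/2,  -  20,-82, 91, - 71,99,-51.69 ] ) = [ - 89, - 82 , - 71, - 58, - 51.69,  -  45, - 20, 7,8, 24,73/2,43,57,  78,89,91, 99]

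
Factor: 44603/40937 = 67^( - 1)*73^1 = 73/67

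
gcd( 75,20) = 5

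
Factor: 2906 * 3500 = 10171000 = 2^3*5^3*7^1* 1453^1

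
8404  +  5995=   14399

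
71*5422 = 384962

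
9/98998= 9/98998 = 0.00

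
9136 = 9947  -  811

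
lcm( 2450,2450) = 2450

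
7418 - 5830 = 1588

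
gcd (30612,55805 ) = 1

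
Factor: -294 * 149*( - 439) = 19230834 = 2^1*3^1*7^2*149^1*439^1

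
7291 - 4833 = 2458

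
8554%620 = 494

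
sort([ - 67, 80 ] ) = [ - 67,80 ]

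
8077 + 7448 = 15525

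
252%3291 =252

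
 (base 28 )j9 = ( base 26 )KL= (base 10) 541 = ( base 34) FV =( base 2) 1000011101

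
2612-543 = 2069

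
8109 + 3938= 12047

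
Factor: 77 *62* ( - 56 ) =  - 267344= -  2^4*7^2 * 11^1*31^1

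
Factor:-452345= -5^1  *90469^1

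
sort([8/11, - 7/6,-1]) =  [-7/6, - 1,  8/11] 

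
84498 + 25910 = 110408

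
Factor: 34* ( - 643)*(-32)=2^6*  17^1*643^1 = 699584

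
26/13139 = 26/13139 = 0.00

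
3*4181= 12543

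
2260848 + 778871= 3039719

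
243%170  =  73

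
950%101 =41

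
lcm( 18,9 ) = 18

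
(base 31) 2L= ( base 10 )83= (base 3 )10002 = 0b1010011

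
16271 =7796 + 8475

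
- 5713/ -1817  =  3 + 262/1817 = 3.14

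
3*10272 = 30816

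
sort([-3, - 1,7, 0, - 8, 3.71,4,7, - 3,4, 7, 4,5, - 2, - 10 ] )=[ - 10 , - 8,-3, - 3, - 2, - 1,0,3.71,4,4, 4, 5, 7, 7,7]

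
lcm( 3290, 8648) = 302680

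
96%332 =96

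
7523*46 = 346058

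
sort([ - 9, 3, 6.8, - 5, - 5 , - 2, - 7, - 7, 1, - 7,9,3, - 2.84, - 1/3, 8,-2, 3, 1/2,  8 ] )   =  [  -  9 ,-7,-7, -7,  -  5, - 5, - 2.84, - 2, - 2, - 1/3 , 1/2,1, 3 , 3, 3,6.8,8,8, 9]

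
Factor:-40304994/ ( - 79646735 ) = 2^1*3^1*5^(-1)* 7^(-1)*17^1 *71^( - 1)*32051^( - 1) * 395147^1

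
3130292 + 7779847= 10910139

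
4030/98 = 41  +  6/49 =41.12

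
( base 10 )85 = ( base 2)1010101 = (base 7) 151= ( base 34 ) 2h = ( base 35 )2f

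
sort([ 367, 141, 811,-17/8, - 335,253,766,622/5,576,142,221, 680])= [-335,-17/8,622/5,141,  142,221,253, 367,576,680,766,811 ] 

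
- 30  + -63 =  - 93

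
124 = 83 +41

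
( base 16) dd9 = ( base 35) 2VA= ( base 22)773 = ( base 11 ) 2733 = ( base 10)3545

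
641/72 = 641/72 =8.90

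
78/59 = 1 + 19/59 = 1.32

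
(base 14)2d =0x29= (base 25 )1g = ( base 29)1c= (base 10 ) 41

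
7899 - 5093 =2806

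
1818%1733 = 85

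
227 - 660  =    -  433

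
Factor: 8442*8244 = 69595848 =2^3*3^4*7^1*67^1*229^1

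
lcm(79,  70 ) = 5530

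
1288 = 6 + 1282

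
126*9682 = 1219932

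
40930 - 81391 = -40461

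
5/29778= 5/29778=0.00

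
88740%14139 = 3906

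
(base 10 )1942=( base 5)30232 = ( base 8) 3626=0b11110010110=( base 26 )2MI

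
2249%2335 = 2249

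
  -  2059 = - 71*29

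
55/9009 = 5/819 = 0.01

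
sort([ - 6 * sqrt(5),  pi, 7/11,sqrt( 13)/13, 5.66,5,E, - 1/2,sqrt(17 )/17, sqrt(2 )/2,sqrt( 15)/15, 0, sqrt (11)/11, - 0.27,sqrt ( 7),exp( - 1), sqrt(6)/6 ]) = [ - 6*sqrt(5), - 1/2,- 0.27,  0, sqrt( 17) /17 , sqrt(15) /15, sqrt(13)/13,sqrt( 11)/11, exp( - 1),sqrt( 6 ) /6, 7/11, sqrt( 2 ) /2, sqrt(7),E, pi,5, 5.66 ]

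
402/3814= 201/1907 = 0.11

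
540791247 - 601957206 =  - 61165959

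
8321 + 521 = 8842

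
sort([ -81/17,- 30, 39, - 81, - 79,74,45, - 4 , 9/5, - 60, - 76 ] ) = [ - 81,-79, - 76, - 60,  -  30, - 81/17,-4,9/5,39, 45,74] 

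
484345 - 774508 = - 290163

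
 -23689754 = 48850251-72540005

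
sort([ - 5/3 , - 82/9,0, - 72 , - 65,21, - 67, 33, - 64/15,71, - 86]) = [ - 86, -72,  -  67,-65, - 82/9 ,-64/15,-5/3,0, 21, 33,71 ]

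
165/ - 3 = - 55+0/1 =-  55.00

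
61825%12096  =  1345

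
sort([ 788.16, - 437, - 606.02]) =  [ - 606.02, - 437, 788.16] 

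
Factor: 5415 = 3^1* 5^1*19^2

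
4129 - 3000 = 1129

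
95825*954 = 91417050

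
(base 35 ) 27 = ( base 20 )3h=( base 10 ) 77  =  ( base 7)140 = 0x4D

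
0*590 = 0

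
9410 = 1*9410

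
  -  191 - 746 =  - 937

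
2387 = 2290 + 97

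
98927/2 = 49463 + 1/2 =49463.50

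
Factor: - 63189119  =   - 7^1*17^1 *23^1*23087^1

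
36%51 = 36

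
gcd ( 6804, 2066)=2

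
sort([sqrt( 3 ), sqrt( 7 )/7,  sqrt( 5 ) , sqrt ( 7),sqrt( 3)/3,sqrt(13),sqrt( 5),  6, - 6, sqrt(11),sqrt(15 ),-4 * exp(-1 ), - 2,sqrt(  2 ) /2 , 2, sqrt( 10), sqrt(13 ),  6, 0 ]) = [ - 6,-2, - 4 * exp( - 1 ),0, sqrt(7)/7, sqrt(3 )/3, sqrt( 2 ) /2,sqrt(3 ), 2, sqrt( 5), sqrt( 5), sqrt( 7 ),sqrt( 10) , sqrt(11 ),sqrt(13 ) , sqrt ( 13),sqrt(15), 6 , 6]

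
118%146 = 118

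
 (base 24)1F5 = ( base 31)ub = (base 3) 1021212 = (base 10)941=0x3AD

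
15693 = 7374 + 8319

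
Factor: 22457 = 17^1*1321^1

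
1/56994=1/56994 = 0.00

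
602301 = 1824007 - 1221706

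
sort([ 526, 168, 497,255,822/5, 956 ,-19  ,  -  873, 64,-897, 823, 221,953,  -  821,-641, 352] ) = [-897,-873, - 821, - 641, -19,64, 822/5, 168, 221,255, 352,497, 526, 823,953,956]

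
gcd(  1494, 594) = 18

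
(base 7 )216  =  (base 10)111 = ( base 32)3F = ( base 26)47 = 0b1101111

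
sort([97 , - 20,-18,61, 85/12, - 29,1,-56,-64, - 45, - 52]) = [ - 64, - 56, - 52, - 45, - 29, - 20, - 18, 1,  85/12,61, 97]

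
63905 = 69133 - 5228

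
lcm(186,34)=3162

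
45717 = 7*6531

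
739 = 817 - 78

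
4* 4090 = 16360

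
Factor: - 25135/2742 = -2^( - 1 )* 3^( - 1 )*5^1*11^1 = - 55/6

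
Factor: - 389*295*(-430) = 2^1*5^2*43^1*59^1 * 389^1=   49344650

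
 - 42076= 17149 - 59225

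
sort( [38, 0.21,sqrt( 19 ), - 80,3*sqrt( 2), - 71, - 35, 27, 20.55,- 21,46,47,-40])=[-80, - 71, - 40, - 35,-21, 0.21, 3*sqrt(2) , sqrt(19),20.55, 27,38, 46, 47 ] 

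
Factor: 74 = 2^1*37^1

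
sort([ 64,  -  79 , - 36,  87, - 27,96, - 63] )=[  -  79,- 63, - 36, - 27,64,87, 96]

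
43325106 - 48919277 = -5594171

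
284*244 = 69296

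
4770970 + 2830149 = 7601119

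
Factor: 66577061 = 191^1*348571^1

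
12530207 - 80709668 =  - 68179461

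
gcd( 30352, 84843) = 1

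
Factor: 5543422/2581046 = 2771711/1290523= 13^( - 1 ) * 37^( - 1)*2683^( - 1 )*2771711^1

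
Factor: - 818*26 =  - 2^2 * 13^1*409^1 = -21268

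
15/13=15/13 = 1.15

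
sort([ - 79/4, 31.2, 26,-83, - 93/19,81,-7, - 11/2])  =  [- 83, - 79/4, - 7,  -  11/2, - 93/19 , 26, 31.2, 81]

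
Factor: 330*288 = 95040= 2^6*3^3*5^1*11^1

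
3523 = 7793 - 4270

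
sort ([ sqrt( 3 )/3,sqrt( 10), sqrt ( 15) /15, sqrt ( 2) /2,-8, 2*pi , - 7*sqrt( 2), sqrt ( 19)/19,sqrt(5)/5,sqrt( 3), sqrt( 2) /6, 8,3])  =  [ - 7*sqrt(2),  -  8, sqrt( 19 ) /19, sqrt( 2 ) /6,sqrt( 15)/15, sqrt( 5)/5, sqrt( 3 )/3,  sqrt(2)/2,sqrt(3), 3, sqrt( 10), 2*pi, 8] 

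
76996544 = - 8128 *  ( - 9473) 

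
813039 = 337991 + 475048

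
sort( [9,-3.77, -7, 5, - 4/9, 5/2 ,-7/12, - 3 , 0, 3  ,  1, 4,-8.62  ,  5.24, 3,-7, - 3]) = [ - 8.62, - 7,  -  7,  -  3.77, - 3 , - 3, - 7/12,-4/9,0, 1,5/2,  3, 3, 4, 5, 5.24,9]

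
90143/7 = 12877 + 4/7=12877.57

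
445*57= 25365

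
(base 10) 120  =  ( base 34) 3i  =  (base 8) 170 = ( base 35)3f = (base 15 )80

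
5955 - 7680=  -  1725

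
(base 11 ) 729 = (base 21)1kh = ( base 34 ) PS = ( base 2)1101101110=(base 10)878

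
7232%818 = 688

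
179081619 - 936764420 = -757682801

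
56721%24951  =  6819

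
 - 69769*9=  - 627921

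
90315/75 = 1204  +  1/5 = 1204.20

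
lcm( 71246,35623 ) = 71246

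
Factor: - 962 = - 2^1 * 13^1*37^1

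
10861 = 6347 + 4514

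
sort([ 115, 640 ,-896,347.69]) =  [ - 896,115, 347.69, 640] 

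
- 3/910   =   - 1 + 907/910 = - 0.00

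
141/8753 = 141/8753 = 0.02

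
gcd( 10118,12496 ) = 2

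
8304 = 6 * 1384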